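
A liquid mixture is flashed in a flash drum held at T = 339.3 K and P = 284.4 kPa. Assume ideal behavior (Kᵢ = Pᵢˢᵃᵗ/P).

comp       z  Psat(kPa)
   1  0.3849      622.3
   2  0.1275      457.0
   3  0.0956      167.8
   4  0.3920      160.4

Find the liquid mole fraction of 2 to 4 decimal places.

Raoult's law: Kᵢ = Pᵢˢᵃᵗ/P = Pᵢˢᵃᵗ/284.4.
  K_1 = 622.3/284.4 = 2.188115, K_2 = 457.0/284.4 = 1.606892, K_3 = 167.8/284.4 = 0.590014, K_4 = 160.4/284.4 = 0.563994
Rachford–Rice: g(β) = Σ zᵢ(Kᵢ−1)/(1+β(Kᵢ−1)) = 0.
g(0) = ΣzᵢKᵢ − 1 = 0.3246 and g(1) = 1 − Σzᵢ/Kᵢ = -0.1123, so a root lies in (0, 1).
Iterate (Newton) starting at β = 0.59:
  β = 0.5900: g = 0.04402, g' = -0.3763 → β = 0.7070
  β = 0.7070: g = 0.00042, g' = -0.3711 → β = 0.7081
Converged at β = 0.7081.
Compositions from xᵢ = zᵢ/(1+β(Kᵢ−1)), yᵢ = Kᵢxᵢ:
  1: x = 0.2090, y = 0.4574
  2: x = 0.0892, y = 0.1433
  3: x = 0.1347, y = 0.0795
  4: x = 0.5671, y = 0.3198

x_2 = 0.0892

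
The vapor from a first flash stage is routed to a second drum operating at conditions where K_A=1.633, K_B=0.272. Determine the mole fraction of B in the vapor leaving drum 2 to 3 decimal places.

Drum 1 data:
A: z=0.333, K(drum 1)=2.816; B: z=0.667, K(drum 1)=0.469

Drum 1:
Rachford–Rice: g(ψ₁) = Σ zᵢ(Kᵢ−1)/(1+ψ₁(Kᵢ−1)) = 0.
Feasibility: ΣzᵢKᵢ = 1.251, Σzᵢ/Kᵢ = 1.540 — both > 1, two phases present.
Binary case is linear: z₁(K₁−1)(1+ψ₁(K₂−1)) + z₂(K₂−1)(1+ψ₁(K₁−1)) = 0
⇒ ψ₁ = [z₁(K₁−1)+z₂(K₂−1)] / [−(K₁−1)(K₂−1)] = 0.2506/0.9643 = 0.260
Drum-1 compositions:
  A: x = 0.226, y = 0.637
  B: x = 0.774, y = 0.363
Drum-2 feed = drum-1 vapor: z₂ = (0.6371, 0.3629).
Drum 2:
Rachford–Rice: g(ψ₂) = Σ zᵢ(Kᵢ−1)/(1+ψ₂(Kᵢ−1)) = 0.
g(0) = ΣzᵢKᵢ − 1 = 0.139 and g(1) = 1 − Σzᵢ/Kᵢ = -0.724, so a root lies in (0, 1).
Iterate (Newton) starting at ψ₂ = 0.47:
  ψ₂ = 0.470: g = -0.0908, g' = -0.596 → ψ₂ = 0.318
  ψ₂ = 0.318: g = -0.0079, g' = -0.502 → ψ₂ = 0.302
Converged at ψ₂ = 0.302.
  A: x = 0.535, y = 0.873
  B: x = 0.465, y = 0.127

y_B (drum 2) = 0.127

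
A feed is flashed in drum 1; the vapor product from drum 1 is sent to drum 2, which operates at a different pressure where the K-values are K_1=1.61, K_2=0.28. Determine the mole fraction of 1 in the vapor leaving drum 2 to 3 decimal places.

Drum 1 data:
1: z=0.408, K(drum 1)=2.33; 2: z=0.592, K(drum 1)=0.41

Drum 1:
Rachford–Rice: g(ψ₁) = Σ zᵢ(Kᵢ−1)/(1+ψ₁(Kᵢ−1)) = 0.
Feasibility: ΣzᵢKᵢ = 1.193, Σzᵢ/Kᵢ = 1.619 — both > 1, two phases present.
Binary case is linear: z₁(K₁−1)(1+ψ₁(K₂−1)) + z₂(K₂−1)(1+ψ₁(K₁−1)) = 0
⇒ ψ₁ = [z₁(K₁−1)+z₂(K₂−1)] / [−(K₁−1)(K₂−1)] = 0.1934/0.7847 = 0.246
Drum-1 compositions:
  1: x = 0.307, y = 0.716
  2: x = 0.693, y = 0.284
Drum-2 feed = drum-1 vapor: z₂ = (0.7160, 0.2840).
Drum 2:
Binary case is linear: z₁(K₁−1)(1+ψ₂(K₂−1)) + z₂(K₂−1)(1+ψ₂(K₁−1)) = 0
⇒ ψ₂ = [z₁(K₁−1)+z₂(K₂−1)] / [−(K₁−1)(K₂−1)] = 0.2323/0.4392 = 0.529
  1: x = 0.541, y = 0.872
  2: x = 0.459, y = 0.128

y_1 (drum 2) = 0.872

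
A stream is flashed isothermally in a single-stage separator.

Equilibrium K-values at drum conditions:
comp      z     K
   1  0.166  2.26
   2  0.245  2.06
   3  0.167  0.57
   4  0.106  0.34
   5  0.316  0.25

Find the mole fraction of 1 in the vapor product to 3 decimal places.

y_1 = 0.326

Material balance + equilibrium reduce to Σ zᵢ(Kᵢ−1)/(1+ψ(Kᵢ−1)) = 0.
Check two-phase: ΣzᵢKᵢ = 1.090 > 1 and Σzᵢ/Kᵢ = 2.061 > 1, so g(0) = 0.090 > 0 and g(1) = -1.061 < 0.
Newton iteration, ψ⁰ = 0.32:
  ψ = 0.320: g = -0.1408, g' = -0.711 → ψ = 0.122
  ψ = 0.122: g = -0.0014, g' = -0.718 → ψ = 0.120
Converged at ψ = 0.120.
Compositions from xᵢ = zᵢ/(1+ψ(Kᵢ−1)), yᵢ = Kᵢxᵢ:
  1: x = 0.144, y = 0.326
  2: x = 0.217, y = 0.448
  3: x = 0.176, y = 0.100
  4: x = 0.115, y = 0.039
  5: x = 0.347, y = 0.087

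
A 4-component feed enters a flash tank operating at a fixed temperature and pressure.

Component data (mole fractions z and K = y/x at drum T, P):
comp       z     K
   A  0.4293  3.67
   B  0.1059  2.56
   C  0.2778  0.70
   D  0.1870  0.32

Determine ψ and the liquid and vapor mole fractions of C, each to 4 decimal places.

ψ = 0.8597, x_C = 0.3743, y_C = 0.2620

Rachford–Rice: g(ψ) = Σ zᵢ(Kᵢ−1)/(1+ψ(Kᵢ−1)) = 0.
Check two-phase: ΣzᵢKᵢ = 2.1009 > 1 and Σzᵢ/Kᵢ = 1.1396 > 1, so g(0) = 1.1009 > 0 and g(1) = -0.1396 < 0.
Newton iteration, ψ⁰ = 0.56:
  ψ = 0.5600: g = 0.24202, g' = -0.8266 → ψ = 0.8528
  ψ = 0.8528: g = 0.00601, g' = -0.8675 → ψ = 0.8597
Converged at ψ = 0.8597.
Compositions from xᵢ = zᵢ/(1+ψ(Kᵢ−1)), yᵢ = Kᵢxᵢ:
  A: x = 0.1303, y = 0.4781
  B: x = 0.0452, y = 0.1158
  C: x = 0.3743, y = 0.2620
  D: x = 0.4501, y = 0.1440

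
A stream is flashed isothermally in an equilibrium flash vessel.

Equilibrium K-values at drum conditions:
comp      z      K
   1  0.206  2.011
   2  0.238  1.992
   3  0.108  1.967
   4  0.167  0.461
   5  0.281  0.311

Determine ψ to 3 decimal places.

Material balance + equilibrium reduce to Σ zᵢ(Kᵢ−1)/(1+ψ(Kᵢ−1)) = 0.
Feasibility: ΣzᵢKᵢ = 1.265, Σzᵢ/Kᵢ = 1.543 — both > 1, two phases present.
Newton iteration, ψ⁰ = 0.39:
  ψ = 0.390: g = 0.0167, g' = -0.611 → ψ = 0.417
Converged at ψ = 0.417.

ψ = 0.417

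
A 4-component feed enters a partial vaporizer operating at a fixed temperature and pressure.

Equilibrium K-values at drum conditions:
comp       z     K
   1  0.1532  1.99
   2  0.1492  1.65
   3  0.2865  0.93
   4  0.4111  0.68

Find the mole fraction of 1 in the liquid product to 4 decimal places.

Rachford–Rice: g(ψ) = Σ zᵢ(Kᵢ−1)/(1+ψ(Kᵢ−1)) = 0.
g(0) = ΣzᵢKᵢ − 1 = 0.0970 and g(1) = 1 − Σzᵢ/Kᵢ = -0.0800, so a root lies in (0, 1).
Iterate (Newton) starting at ψ = 0.5:
  ψ = 0.5000: g = -0.00275, g' = -0.1643 → ψ = 0.4833
Converged at ψ = 0.4833.
Compositions from xᵢ = zᵢ/(1+ψ(Kᵢ−1)), yᵢ = Kᵢxᵢ:
  1: x = 0.1036, y = 0.2062
  2: x = 0.1135, y = 0.1873
  3: x = 0.2965, y = 0.2758
  4: x = 0.4863, y = 0.3307

x_1 = 0.1036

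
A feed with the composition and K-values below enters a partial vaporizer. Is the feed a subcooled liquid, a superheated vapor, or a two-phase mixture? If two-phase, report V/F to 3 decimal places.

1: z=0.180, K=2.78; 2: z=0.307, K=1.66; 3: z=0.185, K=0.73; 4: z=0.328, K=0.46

ΣzᵢKᵢ = 1.296; Σzᵢ/Kᵢ = 1.216.
Both exceed 1, so a two-phase solution exists.
Newton iteration, ψ⁰ = 0.5:
  ψ = 0.500: g = 0.0215, g' = -0.433 → ψ = 0.550
Converged at ψ = 0.550.

two-phase, V/F = 0.550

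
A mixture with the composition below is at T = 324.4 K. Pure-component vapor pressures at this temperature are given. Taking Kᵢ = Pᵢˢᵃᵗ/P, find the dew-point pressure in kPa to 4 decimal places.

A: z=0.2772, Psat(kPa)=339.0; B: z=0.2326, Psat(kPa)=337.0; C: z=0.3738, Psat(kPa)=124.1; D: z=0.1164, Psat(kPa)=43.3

Pdew = 138.7306 kPa

At the dew point ψ → 1, so Σzᵢ/Kᵢ = 1 with Kᵢ = Pᵢˢᵃᵗ/P ⇒ 1/P = Σzᵢ/Pᵢˢᵃᵗ.
1/P = 0.2772/339.0 + 0.2326/337.0 + 0.3738/124.1 + 0.1164/43.3 = 0.0072082 ⇒ P = 138.7306 kPa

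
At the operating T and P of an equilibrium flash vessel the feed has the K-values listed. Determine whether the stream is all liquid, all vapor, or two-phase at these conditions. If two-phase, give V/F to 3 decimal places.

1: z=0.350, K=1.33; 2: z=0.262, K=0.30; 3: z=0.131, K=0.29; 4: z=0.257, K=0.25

all liquid

ΣzᵢKᵢ = 0.646; Σzᵢ/Kᵢ = 2.616.
Since ΣzᵢKᵢ < 1 the mixture is below its bubble point — single liquid phase.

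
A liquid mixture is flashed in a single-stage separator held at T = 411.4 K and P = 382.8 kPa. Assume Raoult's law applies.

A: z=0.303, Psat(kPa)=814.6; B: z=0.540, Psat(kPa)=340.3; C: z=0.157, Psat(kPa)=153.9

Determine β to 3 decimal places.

Raoult's law: Kᵢ = Pᵢˢᵃᵗ/P = Pᵢˢᵃᵗ/382.8.
  K_A = 814.6/382.8 = 2.12800, K_B = 340.3/382.8 = 0.88898, K_C = 153.9/382.8 = 0.40204
Rachford–Rice: g(β) = Σ zᵢ(Kᵢ−1)/(1+β(Kᵢ−1)) = 0.
Check two-phase: ΣzᵢKᵢ = 1.188 > 1 and Σzᵢ/Kᵢ = 1.140 > 1, so g(0) = 0.188 > 0 and g(1) = -0.140 < 0.
Newton–Raphson from β = 0.5:
  β = 0.500: g = 0.0211, g' = -0.279 → β = 0.576
Converged at β = 0.576.

β = 0.576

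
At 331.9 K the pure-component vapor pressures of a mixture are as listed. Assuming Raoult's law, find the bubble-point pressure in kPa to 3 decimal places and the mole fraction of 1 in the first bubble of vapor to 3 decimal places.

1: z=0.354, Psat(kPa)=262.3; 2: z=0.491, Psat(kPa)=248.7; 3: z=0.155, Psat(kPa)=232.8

Pbub = 251.050 kPa, y_1 = 0.370

At the bubble point ψ → 0, so ΣzᵢKᵢ = 1 with Kᵢ = Pᵢˢᵃᵗ/P ⇒ P = ΣzᵢPᵢˢᵃᵗ.
P = 0.354·262.3 + 0.491·248.7 + 0.155·232.8 = 251.050 kPa
yᵢ = zᵢPᵢˢᵃᵗ/P ⇒ y_1 = 0.354·262.3/251.050 = 0.370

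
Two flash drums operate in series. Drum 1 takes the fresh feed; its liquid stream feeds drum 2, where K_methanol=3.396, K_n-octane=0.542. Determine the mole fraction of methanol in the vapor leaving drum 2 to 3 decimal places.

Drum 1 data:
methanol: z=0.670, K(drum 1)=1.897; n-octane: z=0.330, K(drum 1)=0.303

y_methanol (drum 2) = 0.545

Drum 1:
Let ψ₁ = V/F and solve Σ zᵢ(Kᵢ−1)/(1+ψ₁(Kᵢ−1)) = 0.
Check two-phase: ΣzᵢKᵢ = 1.371 > 1 and Σzᵢ/Kᵢ = 1.442 > 1, so g(0) = 0.371 > 0 and g(1) = -0.442 < 0.
Binary case is linear: z₁(K₁−1)(1+ψ₁(K₂−1)) + z₂(K₂−1)(1+ψ₁(K₁−1)) = 0
⇒ ψ₁ = [z₁(K₁−1)+z₂(K₂−1)] / [−(K₁−1)(K₂−1)] = 0.3710/0.6252 = 0.593
Drum-1 compositions:
  methanol: x = 0.437, y = 0.829
  n-octane: x = 0.563, y = 0.171
Drum-2 feed = drum-1 liquid: z₂ = (0.4373, 0.5627).
Drum 2:
Material balance + equilibrium reduce to Σ zᵢ(Kᵢ−1)/(1+ψ₂(Kᵢ−1)) = 0.
Check two-phase: ΣzᵢKᵢ = 1.790 > 1 and Σzᵢ/Kᵢ = 1.167 > 1, so g(0) = 0.790 > 0 and g(1) = -0.167 < 0.
Binary case is linear: z₁(K₁−1)(1+ψ₂(K₂−1)) + z₂(K₂−1)(1+ψ₂(K₁−1)) = 0
⇒ ψ₂ = [z₁(K₁−1)+z₂(K₂−1)] / [−(K₁−1)(K₂−1)] = 0.7900/1.0974 = 0.720
  methanol: x = 0.160, y = 0.545
  n-octane: x = 0.840, y = 0.455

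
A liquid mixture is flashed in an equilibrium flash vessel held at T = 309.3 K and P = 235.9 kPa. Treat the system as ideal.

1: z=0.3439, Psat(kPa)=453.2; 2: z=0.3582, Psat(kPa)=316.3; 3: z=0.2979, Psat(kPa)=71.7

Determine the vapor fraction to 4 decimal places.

ψ = 0.5062

Raoult's law: Kᵢ = Pᵢˢᵃᵗ/P = Pᵢˢᵃᵗ/235.9.
  K_1 = 453.2/235.9 = 1.921153, K_2 = 316.3/235.9 = 1.340822, K_3 = 71.7/235.9 = 0.303942
Iterate (Newton) starting at ψ = 0.5:
  ψ = 0.5000: g = 0.00315, g' = -0.5067 → ψ = 0.5062
Converged at ψ = 0.5062.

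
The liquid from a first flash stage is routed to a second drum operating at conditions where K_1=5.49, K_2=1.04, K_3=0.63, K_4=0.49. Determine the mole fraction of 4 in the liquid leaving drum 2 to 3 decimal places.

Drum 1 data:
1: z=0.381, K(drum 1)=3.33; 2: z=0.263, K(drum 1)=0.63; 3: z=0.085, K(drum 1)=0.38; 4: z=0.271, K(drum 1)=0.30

Drum 1:
Let ψ₁ = V/F and solve Σ zᵢ(Kᵢ−1)/(1+ψ₁(Kᵢ−1)) = 0.
Check two-phase: ΣzᵢKᵢ = 1.548 > 1 and Σzᵢ/Kᵢ = 1.659 > 1, so g(0) = 0.548 > 0 and g(1) = -0.659 < 0.
Newton–Raphson from ψ₁ = 0.5:
  ψ₁ = 0.500: g = -0.0776, g' = -0.878 → ψ₁ = 0.412
  ψ₁ = 0.412: g = 0.0011, g' = -0.910 → ψ₁ = 0.413
Converged at ψ₁ = 0.413.
Drum-1 compositions:
  1: x = 0.194, y = 0.647
  2: x = 0.310, y = 0.196
  3: x = 0.114, y = 0.043
  4: x = 0.381, y = 0.114
Drum-2 feed = drum-1 liquid: z₂ = (0.1942, 0.3104, 0.1142, 0.3811).
Drum 2:
Newton iteration, ψ₂⁰ = 0.5:
  ψ₂ = 0.500: g = -0.0319, g' = -0.574 → ψ₂ = 0.444
  ψ₂ = 0.444: g = 0.0013, g' = -0.625 → ψ₂ = 0.447
Converged at ψ₂ = 0.447.
  1: x = 0.065, y = 0.355
  2: x = 0.305, y = 0.317
  3: x = 0.137, y = 0.086
  4: x = 0.494, y = 0.242

x_4 (drum 2) = 0.494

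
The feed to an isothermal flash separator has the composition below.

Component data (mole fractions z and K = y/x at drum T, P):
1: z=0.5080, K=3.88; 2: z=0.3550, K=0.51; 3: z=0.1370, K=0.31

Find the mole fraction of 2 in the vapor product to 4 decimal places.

Newton iteration, ψ⁰ = 0.44:
  ψ = 0.4400: g = 0.28780, g' = -1.0928 → ψ = 0.7034
  ψ = 0.7034: g = 0.03443, g' = -0.9050 → ψ = 0.7414
  ψ = 0.7414: g = -0.00011, g' = -0.9123 → ψ = 0.7413
Converged at ψ = 0.7413.
Compositions from xᵢ = zᵢ/(1+ψ(Kᵢ−1)), yᵢ = Kᵢxᵢ:
  1: x = 0.1620, y = 0.6287
  2: x = 0.5575, y = 0.2843
  3: x = 0.2804, y = 0.0869

y_2 = 0.2843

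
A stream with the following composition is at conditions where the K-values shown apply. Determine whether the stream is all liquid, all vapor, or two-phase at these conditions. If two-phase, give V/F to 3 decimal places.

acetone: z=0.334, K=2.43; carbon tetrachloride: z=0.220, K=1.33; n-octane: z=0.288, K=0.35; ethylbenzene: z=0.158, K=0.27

ΣzᵢKᵢ = 1.248; Σzᵢ/Kᵢ = 1.711.
Both exceed 1, so a two-phase solution exists.
Rachford–Rice: g(ψ) = Σ zᵢ(Kᵢ−1)/(1+ψ(Kᵢ−1)) = 0.
Newton iteration, ψ⁰ = 0.43:
  ψ = 0.430: g = -0.0686, g' = -0.694 → ψ = 0.331
  ψ = 0.331: g = -0.0010, g' = -0.678 → ψ = 0.330
Converged at ψ = 0.330.

two-phase, V/F = 0.330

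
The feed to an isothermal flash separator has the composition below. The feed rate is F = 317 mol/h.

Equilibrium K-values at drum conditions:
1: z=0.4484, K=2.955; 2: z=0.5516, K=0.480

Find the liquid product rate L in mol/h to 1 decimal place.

L = 133.1 mol/h

Iterate (Newton) starting at ψ = 0.68:
  ψ = 0.6800: g = -0.06741, g' = -0.6728 → ψ = 0.5798
  ψ = 0.5798: g = 0.00024, g' = -0.6822 → ψ = 0.5802
Converged at ψ = 0.5802.
Then V = ψ·F = 0.5802·317 = 183.9 mol/h and L = F − V = 133.1 mol/h.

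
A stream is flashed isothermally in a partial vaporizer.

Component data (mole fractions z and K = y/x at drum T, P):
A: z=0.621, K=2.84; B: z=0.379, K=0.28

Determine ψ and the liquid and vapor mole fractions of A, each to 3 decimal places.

Material balance + equilibrium reduce to Σ zᵢ(Kᵢ−1)/(1+ψ(Kᵢ−1)) = 0.
g(0) = ΣzᵢKᵢ − 1 = 0.870 and g(1) = 1 − Σzᵢ/Kᵢ = -0.572, so a root lies in (0, 1).
Binary case is linear: z₁(K₁−1)(1+ψ(K₂−1)) + z₂(K₂−1)(1+ψ(K₁−1)) = 0
⇒ ψ = [z₁(K₁−1)+z₂(K₂−1)] / [−(K₁−1)(K₂−1)] = 0.8698/1.3248 = 0.657
Compositions from xᵢ = zᵢ/(1+ψ(Kᵢ−1)), yᵢ = Kᵢxᵢ:
  A: x = 0.281, y = 0.799
  B: x = 0.719, y = 0.201

ψ = 0.657, x_A = 0.281, y_A = 0.799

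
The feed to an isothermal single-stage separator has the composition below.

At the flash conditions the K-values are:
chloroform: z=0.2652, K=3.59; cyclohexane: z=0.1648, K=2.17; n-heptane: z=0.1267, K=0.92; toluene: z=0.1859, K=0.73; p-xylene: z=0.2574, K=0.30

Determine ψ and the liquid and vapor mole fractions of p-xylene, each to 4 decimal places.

ψ = 0.6014, x_p-xylene = 0.4445, y_p-xylene = 0.1334

Rachford–Rice: g(ψ) = Σ zᵢ(Kᵢ−1)/(1+ψ(Kᵢ−1)) = 0.
g(0) = ΣzᵢKᵢ − 1 = 0.6392 and g(1) = 1 − Σzᵢ/Kᵢ = -0.4002, so a root lies in (0, 1).
Newton iteration, ψ⁰ = 0.5:
  ψ = 0.5000: g = 0.07515, g' = -0.7451 → ψ = 0.6009
  ψ = 0.6009: g = 0.00038, g' = -0.7460 → ψ = 0.6014
Converged at ψ = 0.6014.
Compositions from xᵢ = zᵢ/(1+ψ(Kᵢ−1)), yᵢ = Kᵢxᵢ:
  chloroform: x = 0.1037, y = 0.3723
  cyclohexane: x = 0.0967, y = 0.2099
  n-heptane: x = 0.1331, y = 0.1225
  toluene: x = 0.2219, y = 0.1620
  p-xylene: x = 0.4445, y = 0.1334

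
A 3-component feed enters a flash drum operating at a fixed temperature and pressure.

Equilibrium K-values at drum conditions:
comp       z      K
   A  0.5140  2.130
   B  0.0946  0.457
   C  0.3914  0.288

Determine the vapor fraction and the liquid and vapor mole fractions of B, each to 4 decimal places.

ψ = 0.3248, x_B = 0.1149, y_B = 0.0525

Material balance + equilibrium reduce to Σ zᵢ(Kᵢ−1)/(1+ψ(Kᵢ−1)) = 0.
Check two-phase: ΣzᵢKᵢ = 1.2508 > 1 and Σzᵢ/Kᵢ = 1.8073 > 1, so g(0) = 0.2508 > 0 and g(1) = -0.8073 < 0.
Newton–Raphson from ψ = 0.5:
  ψ = 0.5000: g = -0.13211, g' = -0.7990 → ψ = 0.3346
  ψ = 0.3346: g = -0.00717, g' = -0.7292 → ψ = 0.3248
Converged at ψ = 0.3248.
Compositions from xᵢ = zᵢ/(1+ψ(Kᵢ−1)), yᵢ = Kᵢxᵢ:
  A: x = 0.3760, y = 0.8009
  B: x = 0.1149, y = 0.0525
  C: x = 0.5091, y = 0.1466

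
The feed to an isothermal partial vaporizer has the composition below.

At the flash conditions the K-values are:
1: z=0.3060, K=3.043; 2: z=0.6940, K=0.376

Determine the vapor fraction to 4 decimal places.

Material balance + equilibrium reduce to Σ zᵢ(Kᵢ−1)/(1+ψ(Kᵢ−1)) = 0.
g(0) = ΣzᵢKᵢ − 1 = 0.1921 and g(1) = 1 − Σzᵢ/Kᵢ = -0.9463, so a root lies in (0, 1).
Binary case is linear: z₁(K₁−1)(1+ψ(K₂−1)) + z₂(K₂−1)(1+ψ(K₁−1)) = 0
⇒ ψ = [z₁(K₁−1)+z₂(K₂−1)] / [−(K₁−1)(K₂−1)] = 0.19210/1.27483 = 0.1507

ψ = 0.1507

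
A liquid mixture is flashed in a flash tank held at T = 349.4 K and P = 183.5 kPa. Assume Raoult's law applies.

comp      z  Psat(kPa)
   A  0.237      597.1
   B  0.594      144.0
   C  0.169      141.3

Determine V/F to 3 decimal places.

Raoult's law: Kᵢ = Pᵢˢᵃᵗ/P = Pᵢˢᵃᵗ/183.5.
  K_A = 597.1/183.5 = 3.25395, K_B = 144.0/183.5 = 0.78474, K_C = 141.3/183.5 = 0.77003
Iterate (Newton) starting at V/F = 0.5:
  V/F = 0.500: g = 0.0639, g' = -0.312 → V/F = 0.705
  V/F = 0.705: g = 0.0092, g' = -0.231 → V/F = 0.745
  V/F = 0.745: g = 0.0002, g' = -0.220 → V/F = 0.746
Converged at V/F = 0.746.

V/F = 0.746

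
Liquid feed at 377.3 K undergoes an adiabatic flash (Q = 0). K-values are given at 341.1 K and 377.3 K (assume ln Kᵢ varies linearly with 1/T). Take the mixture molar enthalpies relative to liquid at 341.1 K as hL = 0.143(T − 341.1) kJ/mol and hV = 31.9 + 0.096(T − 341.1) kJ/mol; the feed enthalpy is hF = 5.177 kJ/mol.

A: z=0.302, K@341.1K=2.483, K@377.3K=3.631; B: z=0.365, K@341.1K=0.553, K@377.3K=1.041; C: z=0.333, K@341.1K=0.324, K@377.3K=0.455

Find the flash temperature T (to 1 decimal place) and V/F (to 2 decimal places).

T = 345.6 K, V/F = 0.14

Adiabatic flash: solve Rachford–Rice at each trial T, then check hF = ψ·hV(T) + (1−ψ)·hL(T).
  T = 341.1 K: K = (2.483, 0.553, 0.324), RR gives ψ = 0.071, H_out = 2.275 kJ/mol
  T = 377.3 K: K = (3.631, 1.041, 0.455), RR gives ψ = 0.701, H_out = 26.358 kJ/mol
  T = 359.2 K: K = (3.032, 0.771, 0.387), RR gives ψ = 0.362, H_out = 13.835 kJ/mol
  T = 350.1 K: K = (2.749, 0.655, 0.355), RR gives ψ = 0.213, H_out = 7.989 kJ/mol
  T = 345.6 K: K = (2.614, 0.603, 0.339), RR gives ψ = 0.142, H_out = 5.147 kJ/mol
  T = 347.9 K: K = (2.683, 0.629, 0.347), RR gives ψ = 0.178, H_out = 6.600 kJ/mol
Linear interpolation between T = 345.6 (H_out = 5.147) and T = 347.9 (H_out = 6.600) on hF = 5.177 gives T ≈ 345.6 K, at which ψ = 0.14.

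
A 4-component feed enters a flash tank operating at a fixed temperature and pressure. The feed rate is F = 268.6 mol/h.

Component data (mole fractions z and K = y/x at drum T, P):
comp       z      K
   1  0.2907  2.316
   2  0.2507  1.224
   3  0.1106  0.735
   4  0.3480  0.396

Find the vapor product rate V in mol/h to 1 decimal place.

V = 102.9 mol/h

Newton–Raphson from V/F = 0.5:
  V/F = 0.5000: g = -0.05368, g' = -0.4642 → V/F = 0.3844
  V/F = 0.3844: g = -0.00061, g' = -0.4577 → V/F = 0.3830
Converged at V/F = 0.3830.
Then V = V/F·F = 0.3830·268.6 = 102.9 mol/h and L = F − V = 165.7 mol/h.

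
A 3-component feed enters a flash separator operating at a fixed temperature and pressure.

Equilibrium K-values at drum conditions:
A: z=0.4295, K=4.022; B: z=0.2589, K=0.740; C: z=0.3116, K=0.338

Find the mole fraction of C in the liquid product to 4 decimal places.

Rachford–Rice: g(β) = Σ zᵢ(Kᵢ−1)/(1+β(Kᵢ−1)) = 0.
g(0) = ΣzᵢKᵢ − 1 = 1.0244 and g(1) = 1 − Σzᵢ/Kᵢ = -0.3785, so a root lies in (0, 1).
Iterate (Newton) starting at β = 0.5:
  β = 0.5000: g = 0.13119, g' = -0.9503 → β = 0.6380
  β = 0.6380: g = 0.00543, g' = -0.8919 → β = 0.6441
Converged at β = 0.6441.
Compositions from xᵢ = zᵢ/(1+β(Kᵢ−1)), yᵢ = Kᵢxᵢ:
  A: x = 0.1458, y = 0.5863
  B: x = 0.3110, y = 0.2301
  C: x = 0.5433, y = 0.1836

x_C = 0.5433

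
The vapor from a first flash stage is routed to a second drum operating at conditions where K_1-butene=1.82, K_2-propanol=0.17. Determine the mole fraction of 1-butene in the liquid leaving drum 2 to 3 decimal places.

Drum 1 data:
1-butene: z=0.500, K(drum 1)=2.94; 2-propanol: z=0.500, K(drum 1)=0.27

x_1-butene (drum 2) = 0.503

Drum 1:
Newton iteration, ψ₁⁰ = 0.34:
  ψ₁ = 0.340: g = 0.0990, g' = -1.155 → ψ₁ = 0.426
  ψ₁ = 0.426: g = 0.0017, g' = -1.125 → ψ₁ = 0.427
Converged at ψ₁ = 0.427.
Drum-1 compositions:
  1-butene: x = 0.273, y = 0.804
  2-propanol: x = 0.727, y = 0.196
Drum-2 feed = drum-1 vapor: z₂ = (0.8038, 0.1962).
Drum 2:
Iterate (Newton) starting at ψ₂ = 0.5:
  ψ₂ = 0.500: g = 0.1891, g' = -0.667 → ψ₂ = 0.784
  ψ₂ = 0.784: g = -0.0645, g' = -1.306 → ψ₂ = 0.734
  ψ₂ = 0.734: g = -0.0055, g' = -1.097 → ψ₂ = 0.729
Converged at ψ₂ = 0.729.
  1-butene: x = 0.503, y = 0.916
  2-propanol: x = 0.497, y = 0.084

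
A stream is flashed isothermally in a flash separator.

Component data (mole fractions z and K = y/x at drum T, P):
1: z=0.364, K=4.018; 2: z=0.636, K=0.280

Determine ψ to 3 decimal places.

ψ = 0.295

Let ψ = V/F and solve Σ zᵢ(Kᵢ−1)/(1+ψ(Kᵢ−1)) = 0.
g(0) = ΣzᵢKᵢ − 1 = 0.641 and g(1) = 1 − Σzᵢ/Kᵢ = -1.362, so a root lies in (0, 1).
Binary case is linear: z₁(K₁−1)(1+ψ(K₂−1)) + z₂(K₂−1)(1+ψ(K₁−1)) = 0
⇒ ψ = [z₁(K₁−1)+z₂(K₂−1)] / [−(K₁−1)(K₂−1)] = 0.6406/2.1730 = 0.295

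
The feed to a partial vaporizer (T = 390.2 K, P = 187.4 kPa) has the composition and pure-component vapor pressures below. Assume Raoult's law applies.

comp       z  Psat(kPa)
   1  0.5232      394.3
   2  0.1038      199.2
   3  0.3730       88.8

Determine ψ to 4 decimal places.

ψ = 0.7459

Raoult's law: Kᵢ = Pᵢˢᵃᵗ/P = Pᵢˢᵃᵗ/187.4.
  K_1 = 394.3/187.4 = 2.104055, K_2 = 199.2/187.4 = 1.062967, K_3 = 88.8/187.4 = 0.473853
Let ψ = V/F and solve Σ zᵢ(Kᵢ−1)/(1+ψ(Kᵢ−1)) = 0.
Check two-phase: ΣzᵢKᵢ = 1.3879 > 1 and Σzᵢ/Kᵢ = 1.1335 > 1, so g(0) = 0.3879 > 0 and g(1) = -0.1335 < 0.
Newton iteration, ψ⁰ = 0.5:
  ψ = 0.5000: g = 0.11221, g' = -0.4553 → ψ = 0.7465
  ψ = 0.7465: g = -0.00027, g' = -0.4721 → ψ = 0.7459
Converged at ψ = 0.7459.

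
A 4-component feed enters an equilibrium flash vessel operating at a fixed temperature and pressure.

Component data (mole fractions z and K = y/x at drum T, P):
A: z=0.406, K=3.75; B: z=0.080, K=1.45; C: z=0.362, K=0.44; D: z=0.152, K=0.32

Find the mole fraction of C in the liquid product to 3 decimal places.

Rachford–Rice: g(ψ) = Σ zᵢ(Kᵢ−1)/(1+ψ(Kᵢ−1)) = 0.
g(0) = ΣzᵢKᵢ − 1 = 0.846 and g(1) = 1 − Σzᵢ/Kᵢ = -0.461, so a root lies in (0, 1).
Newton–Raphson from ψ = 0.49:
  ψ = 0.490: g = 0.0707, g' = -0.942 → ψ = 0.565
  ψ = 0.565: g = 0.0014, g' = -0.909 → ψ = 0.567
Converged at ψ = 0.567.
Compositions from xᵢ = zᵢ/(1+ψ(Kᵢ−1)), yᵢ = Kᵢxᵢ:
  A: x = 0.159, y = 0.595
  B: x = 0.064, y = 0.092
  C: x = 0.530, y = 0.233
  D: x = 0.247, y = 0.079

x_C = 0.530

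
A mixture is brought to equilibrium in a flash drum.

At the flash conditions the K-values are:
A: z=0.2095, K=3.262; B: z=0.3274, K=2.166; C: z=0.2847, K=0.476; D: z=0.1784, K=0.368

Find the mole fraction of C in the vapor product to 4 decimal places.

y_C = 0.2035

Newton iteration, β⁰ = 0.34:
  β = 0.3400: g = 0.21612, g' = -0.8021 → β = 0.6094
  β = 0.6094: g = 0.01985, g' = -0.6988 → β = 0.6378
Converged at β = 0.6378.
Compositions from xᵢ = zᵢ/(1+β(Kᵢ−1)), yᵢ = Kᵢxᵢ:
  A: x = 0.0858, y = 0.2798
  B: x = 0.1878, y = 0.4067
  C: x = 0.4276, y = 0.2035
  D: x = 0.2989, y = 0.1100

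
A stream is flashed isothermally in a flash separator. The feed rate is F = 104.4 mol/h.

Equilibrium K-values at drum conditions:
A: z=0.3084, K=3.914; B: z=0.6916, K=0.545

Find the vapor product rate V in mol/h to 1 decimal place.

Material balance + equilibrium reduce to Σ zᵢ(Kᵢ−1)/(1+ψ(Kᵢ−1)) = 0.
Feasibility: ΣzᵢKᵢ = 1.5840, Σzᵢ/Kᵢ = 1.3478 — both > 1, two phases present.
Iterate (Newton) starting at ψ = 0.5:
  ψ = 0.5000: g = -0.04159, g' = -0.6737 → ψ = 0.4383
  ψ = 0.4383: g = 0.00160, g' = -0.7284 → ψ = 0.4405
Converged at ψ = 0.4405.
Then V = ψ·F = 0.4405·104.4 = 46.0 mol/h and L = F − V = 58.4 mol/h.

V = 46.0 mol/h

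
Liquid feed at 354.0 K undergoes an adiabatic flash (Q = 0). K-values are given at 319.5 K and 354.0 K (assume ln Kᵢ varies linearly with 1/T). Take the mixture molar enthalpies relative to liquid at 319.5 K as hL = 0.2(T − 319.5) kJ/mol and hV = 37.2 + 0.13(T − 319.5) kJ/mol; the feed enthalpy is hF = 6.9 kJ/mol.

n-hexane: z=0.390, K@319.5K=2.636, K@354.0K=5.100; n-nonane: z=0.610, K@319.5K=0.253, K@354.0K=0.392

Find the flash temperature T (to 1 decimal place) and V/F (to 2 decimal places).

T = 321.3 K, V/F = 0.18

Adiabatic flash: solve Rachford–Rice at each trial T, then check hF = ψ·hV(T) + (1−ψ)·hL(T).
  T = 319.5 K: K = (2.636, 0.253), RR gives ψ = 0.149, H_out = 5.551 kJ/mol
  T = 354.0 K: K = (5.100, 0.392), RR gives ψ = 0.493, H_out = 24.037 kJ/mol
  T = 336.8 K: K = (3.733, 0.319), RR gives ψ = 0.349, H_out = 16.027 kJ/mol
  T = 328.1 K: K = (3.148, 0.285), RR gives ψ = 0.261, H_out = 11.279 kJ/mol
  T = 323.8 K: K = (2.884, 0.269), RR gives ψ = 0.209, H_out = 8.587 kJ/mol
  T = 321.6 K: K = (2.755, 0.261), RR gives ψ = 0.180, H_out = 7.084 kJ/mol
Linear interpolation between T = 319.5 (H_out = 5.551) and T = 321.6 (H_out = 7.084) on hF = 6.9 gives T ≈ 321.3 K, at which ψ = 0.18.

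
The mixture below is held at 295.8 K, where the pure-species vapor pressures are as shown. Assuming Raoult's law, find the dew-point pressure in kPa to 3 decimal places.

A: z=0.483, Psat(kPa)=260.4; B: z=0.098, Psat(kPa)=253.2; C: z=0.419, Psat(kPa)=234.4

At the dew point ψ → 1, so Σzᵢ/Kᵢ = 1 with Kᵢ = Pᵢˢᵃᵗ/P ⇒ 1/P = Σzᵢ/Pᵢˢᵃᵗ.
1/P = 0.483/260.4 + 0.098/253.2 + 0.419/234.4 = 0.004029 ⇒ P = 248.174 kPa

Pdew = 248.174 kPa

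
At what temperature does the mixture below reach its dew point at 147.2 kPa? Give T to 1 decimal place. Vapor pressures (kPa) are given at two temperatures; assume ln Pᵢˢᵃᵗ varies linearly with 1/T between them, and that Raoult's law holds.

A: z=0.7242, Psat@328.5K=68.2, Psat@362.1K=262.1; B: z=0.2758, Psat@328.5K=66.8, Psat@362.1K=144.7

Dew-point temperature: Σzᵢ·P/Pᵢˢᵃᵗ(T) = 1. Interpolate ln Pᵢˢᵃᵗ = aᵢ + bᵢ/T.
  T = 328.5 K: ΣzᵢP/Pᵢˢᵃᵗ = 2.1708
  T = 362.1 K: ΣzᵢP/Pᵢˢᵃᵗ = 0.6873
  T = 345.3 K: ΣzᵢP/Pᵢˢᵃᵗ = 1.1769
  T = 353.7 K: ΣzᵢP/Pᵢˢᵃᵗ = 0.8917
  T = 349.5 K: ΣzᵢP/Pᵢˢᵃᵗ = 1.0221
  T = 351.6 K: ΣzᵢP/Pᵢˢᵃᵗ = 0.9542
Interpolating between 349.5 K and 351.6 K gives T ≈ 350.2 K.

T = 350.2 K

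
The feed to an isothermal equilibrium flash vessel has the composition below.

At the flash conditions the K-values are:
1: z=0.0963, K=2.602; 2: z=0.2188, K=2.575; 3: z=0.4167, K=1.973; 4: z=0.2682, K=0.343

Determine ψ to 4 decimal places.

Let ψ = V/F and solve Σ zᵢ(Kᵢ−1)/(1+ψ(Kᵢ−1)) = 0.
Check two-phase: ΣzᵢKᵢ = 1.7281 > 1 and Σzᵢ/Kᵢ = 1.1151 > 1, so g(0) = 0.7281 > 0 and g(1) = -0.1151 < 0.
Iterate (Newton) starting at ψ = 0.5:
  ψ = 0.5000: g = 0.28879, g' = -0.6813 → ψ = 0.9239
  ψ = 0.9239: g = -0.03225, g' = -0.9891 → ψ = 0.8913
  ψ = 0.8913: g = -0.00111, g' = -0.9230 → ψ = 0.8901
Converged at ψ = 0.8900.

ψ = 0.8900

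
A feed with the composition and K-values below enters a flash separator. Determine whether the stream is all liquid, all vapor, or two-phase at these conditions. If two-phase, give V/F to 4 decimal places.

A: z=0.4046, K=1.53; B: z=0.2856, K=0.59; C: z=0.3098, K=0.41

all liquid

ΣzᵢKᵢ = 0.9146; Σzᵢ/Kᵢ = 1.5041.
Since ΣzᵢKᵢ < 1 the mixture is below its bubble point — single liquid phase.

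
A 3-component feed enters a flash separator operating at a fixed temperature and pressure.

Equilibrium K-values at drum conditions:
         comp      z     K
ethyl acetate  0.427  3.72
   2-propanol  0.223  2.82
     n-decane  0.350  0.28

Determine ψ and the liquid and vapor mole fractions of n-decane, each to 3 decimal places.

Material balance + equilibrium reduce to Σ zᵢ(Kᵢ−1)/(1+ψ(Kᵢ−1)) = 0.
g(0) = ΣzᵢKᵢ − 1 = 1.315 and g(1) = 1 − Σzᵢ/Kᵢ = -0.444, so a root lies in (0, 1).
Iterate (Newton) starting at ψ = 0.46:
  ψ = 0.460: g = 0.3600, g' = -1.248 → ψ = 0.749
  ψ = 0.749: g = 0.0078, g' = -1.329 → ψ = 0.754
Converged at ψ = 0.754.
Compositions from xᵢ = zᵢ/(1+ψ(Kᵢ−1)), yᵢ = Kᵢxᵢ:
  ethyl acetate: x = 0.140, y = 0.520
  2-propanol: x = 0.094, y = 0.265
  n-decane: x = 0.766, y = 0.215

ψ = 0.754, x_n-decane = 0.766, y_n-decane = 0.215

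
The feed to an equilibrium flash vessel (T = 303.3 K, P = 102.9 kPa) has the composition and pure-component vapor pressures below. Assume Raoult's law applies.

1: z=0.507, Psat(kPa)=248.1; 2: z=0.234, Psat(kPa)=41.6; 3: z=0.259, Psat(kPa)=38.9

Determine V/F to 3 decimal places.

Raoult's law: Kᵢ = Pᵢˢᵃᵗ/P = Pᵢˢᵃᵗ/102.9.
  K_1 = 248.1/102.9 = 2.41108, K_2 = 41.6/102.9 = 0.40428, K_3 = 38.9/102.9 = 0.37804
Material balance + equilibrium reduce to Σ zᵢ(Kᵢ−1)/(1+V/F(Kᵢ−1)) = 0.
Check two-phase: ΣzᵢKᵢ = 1.415 > 1 and Σzᵢ/Kᵢ = 1.474 > 1, so g(0) = 0.415 > 0 and g(1) = -0.474 < 0.
Newton iteration, V/F⁰ = 0.53:
  V/F = 0.530: g = -0.0347, g' = -0.731 → V/F = 0.482
Converged at V/F = 0.482.

V/F = 0.482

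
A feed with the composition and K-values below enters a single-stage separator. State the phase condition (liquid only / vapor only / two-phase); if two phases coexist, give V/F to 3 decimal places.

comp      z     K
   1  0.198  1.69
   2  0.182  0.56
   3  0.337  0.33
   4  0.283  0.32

liquid only

ΣzᵢKᵢ = 0.638; Σzᵢ/Kᵢ = 2.348.
Since ΣzᵢKᵢ < 1 the mixture is below its bubble point — single liquid phase.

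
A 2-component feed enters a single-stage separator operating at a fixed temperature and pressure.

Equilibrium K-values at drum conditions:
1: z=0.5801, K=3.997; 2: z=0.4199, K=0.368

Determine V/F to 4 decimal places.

V/F = 0.7778

Material balance + equilibrium reduce to Σ zᵢ(Kᵢ−1)/(1+V/F(Kᵢ−1)) = 0.
Check two-phase: ΣzᵢKᵢ = 2.4732 > 1 and Σzᵢ/Kᵢ = 1.2862 > 1, so g(0) = 1.4732 > 0 and g(1) = -0.2862 < 0.
Newton iteration, V/F⁰ = 0.35:
  V/F = 0.3500: g = 0.50776, g' = -1.5176 → V/F = 0.6846
  V/F = 0.6846: g = 0.10196, g' = -1.0806 → V/F = 0.7789
  V/F = 0.7789: g = -0.00130, g' = -1.1193 → V/F = 0.7778
Converged at V/F = 0.7778.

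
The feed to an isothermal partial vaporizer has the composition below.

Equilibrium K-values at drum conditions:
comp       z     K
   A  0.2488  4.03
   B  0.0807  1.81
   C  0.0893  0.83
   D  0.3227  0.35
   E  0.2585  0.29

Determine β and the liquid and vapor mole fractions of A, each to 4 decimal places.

Let β = V/F and solve Σ zᵢ(Kᵢ−1)/(1+β(Kᵢ−1)) = 0.
g(0) = ΣzᵢKᵢ − 1 = 0.4108 and g(1) = 1 − Σzᵢ/Kᵢ = -1.0273, so a root lies in (0, 1).
Newton–Raphson from β = 0.5:
  β = 0.5000: g = -0.26562, g' = -1.0035 → β = 0.2353
  β = 0.2353: g = 0.01120, g' = -1.1965 → β = 0.2447
Converged at β = 0.2447.
Compositions from xᵢ = zᵢ/(1+β(Kᵢ−1)), yᵢ = Kᵢxᵢ:
  A: x = 0.1429, y = 0.5757
  B: x = 0.0673, y = 0.1219
  C: x = 0.0932, y = 0.0773
  D: x = 0.3837, y = 0.1343
  E: x = 0.3129, y = 0.0907

β = 0.2447, x_A = 0.1429, y_A = 0.5757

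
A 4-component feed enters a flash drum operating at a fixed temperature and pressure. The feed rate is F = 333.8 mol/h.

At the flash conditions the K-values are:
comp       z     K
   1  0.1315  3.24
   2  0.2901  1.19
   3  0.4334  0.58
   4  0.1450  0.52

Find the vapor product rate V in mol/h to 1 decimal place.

V = 53.3 mol/h

Newton–Raphson from ψ = 0.66:
  ψ = 0.6600: g = -0.18588, g' = -0.3336 → ψ = 0.1028
  ψ = 0.1028: g = 0.03004, g' = -0.5665 → ψ = 0.1558
  ψ = 0.1558: g = 0.00188, g' = -0.4990 → ψ = 0.1596
Converged at ψ = 0.1596.
Then V = ψ·F = 0.1596·333.8 = 53.3 mol/h and L = F − V = 280.5 mol/h.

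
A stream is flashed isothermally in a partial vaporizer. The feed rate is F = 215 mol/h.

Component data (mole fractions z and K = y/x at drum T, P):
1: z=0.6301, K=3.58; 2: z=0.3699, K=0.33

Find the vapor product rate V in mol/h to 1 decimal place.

Binary case is linear: z₁(K₁−1)(1+ψ(K₂−1)) + z₂(K₂−1)(1+ψ(K₁−1)) = 0
⇒ ψ = [z₁(K₁−1)+z₂(K₂−1)] / [−(K₁−1)(K₂−1)] = 1.37783/1.72860 = 0.7971
Then V = ψ·F = 0.7971·215 = 171.4 mol/h and L = F − V = 43.6 mol/h.

V = 171.4 mol/h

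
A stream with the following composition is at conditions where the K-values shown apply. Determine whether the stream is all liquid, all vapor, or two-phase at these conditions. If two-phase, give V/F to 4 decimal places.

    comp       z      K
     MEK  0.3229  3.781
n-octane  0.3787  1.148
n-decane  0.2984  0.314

ΣzᵢKᵢ = 1.7493; Σzᵢ/Kᵢ = 1.3656.
Both exceed 1, so a two-phase solution exists.
Let ψ = V/F and solve Σ zᵢ(Kᵢ−1)/(1+ψ(Kᵢ−1)) = 0.
Newton–Raphson from ψ = 0.5:
  ψ = 0.5000: g = 0.11626, g' = -0.7695 → ψ = 0.6511
  ψ = 0.6511: g = 0.00069, g' = -0.7816 → ψ = 0.6520
Converged at ψ = 0.6520.

two-phase, V/F = 0.6520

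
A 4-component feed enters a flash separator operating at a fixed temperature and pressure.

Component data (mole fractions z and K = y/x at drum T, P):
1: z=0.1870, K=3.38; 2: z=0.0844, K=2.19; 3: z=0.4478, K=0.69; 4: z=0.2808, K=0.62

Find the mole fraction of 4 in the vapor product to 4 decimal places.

y_4 = 0.2078

Material balance + equilibrium reduce to Σ zᵢ(Kᵢ−1)/(1+ψ(Kᵢ−1)) = 0.
Check two-phase: ΣzᵢKᵢ = 1.3000 > 1 and Σzᵢ/Kᵢ = 1.1958 > 1, so g(0) = 0.3000 > 0 and g(1) = -0.1958 < 0.
Iterate (Newton) starting at ψ = 0.5:
  ψ = 0.5000: g = -0.02982, g' = -0.3899 → ψ = 0.4235
  ψ = 0.4235: g = 0.00146, g' = -0.4302 → ψ = 0.4269
Converged at ψ = 0.4269.
Compositions from xᵢ = zᵢ/(1+ψ(Kᵢ−1)), yᵢ = Kᵢxᵢ:
  1: x = 0.0928, y = 0.3135
  2: x = 0.0560, y = 0.1226
  3: x = 0.5161, y = 0.3561
  4: x = 0.3352, y = 0.2078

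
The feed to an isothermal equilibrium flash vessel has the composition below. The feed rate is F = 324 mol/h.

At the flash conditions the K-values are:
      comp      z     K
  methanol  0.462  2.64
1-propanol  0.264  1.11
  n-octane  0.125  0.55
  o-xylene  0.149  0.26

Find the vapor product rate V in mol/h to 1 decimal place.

V = 257.7 mol/h

Let β = V/F and solve Σ zᵢ(Kᵢ−1)/(1+β(Kᵢ−1)) = 0.
Check two-phase: ΣzᵢKᵢ = 1.620 > 1 and Σzᵢ/Kᵢ = 1.213 > 1, so g(0) = 0.620 > 0 and g(1) = -0.213 < 0.
Newton–Raphson from β = 0.59:
  β = 0.590: g = 0.1401, g' = -0.628 → β = 0.813
  β = 0.813: g = -0.0142, g' = -0.808 → β = 0.796
  β = 0.796: g = -0.0002, g' = -0.780 → β = 0.795
Converged at β = 0.795.
Then V = β·F = 0.7952·324 = 257.7 mol/h and L = F − V = 66.3 mol/h.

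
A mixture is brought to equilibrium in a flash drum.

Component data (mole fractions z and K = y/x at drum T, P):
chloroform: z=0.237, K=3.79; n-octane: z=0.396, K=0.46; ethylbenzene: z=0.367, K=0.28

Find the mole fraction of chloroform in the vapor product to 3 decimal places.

y_chloroform = 0.696

Rachford–Rice: g(β) = Σ zᵢ(Kᵢ−1)/(1+β(Kᵢ−1)) = 0.
Feasibility: ΣzᵢKᵢ = 1.183, Σzᵢ/Kᵢ = 2.234 — both > 1, two phases present.
Iterate (Newton) starting at β = 0.5:
  β = 0.500: g = -0.4297, g' = -1.003 → β = 0.071
  β = 0.071: g = 0.0503, g' = -1.619 → β = 0.103
  β = 0.103: g = 0.0025, g' = -1.467 → β = 0.104
Converged at β = 0.104.
Compositions from xᵢ = zᵢ/(1+β(Kᵢ−1)), yᵢ = Kᵢxᵢ:
  chloroform: x = 0.184, y = 0.696
  n-octane: x = 0.420, y = 0.193
  ethylbenzene: x = 0.397, y = 0.111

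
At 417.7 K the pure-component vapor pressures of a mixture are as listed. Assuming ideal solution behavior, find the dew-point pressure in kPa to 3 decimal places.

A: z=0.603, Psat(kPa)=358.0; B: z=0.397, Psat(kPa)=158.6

At the dew point ψ → 1, so Σzᵢ/Kᵢ = 1 with Kᵢ = Pᵢˢᵃᵗ/P ⇒ 1/P = Σzᵢ/Pᵢˢᵃᵗ.
1/P = 0.603/358.0 + 0.397/158.6 = 0.004188 ⇒ P = 238.805 kPa

Pdew = 238.805 kPa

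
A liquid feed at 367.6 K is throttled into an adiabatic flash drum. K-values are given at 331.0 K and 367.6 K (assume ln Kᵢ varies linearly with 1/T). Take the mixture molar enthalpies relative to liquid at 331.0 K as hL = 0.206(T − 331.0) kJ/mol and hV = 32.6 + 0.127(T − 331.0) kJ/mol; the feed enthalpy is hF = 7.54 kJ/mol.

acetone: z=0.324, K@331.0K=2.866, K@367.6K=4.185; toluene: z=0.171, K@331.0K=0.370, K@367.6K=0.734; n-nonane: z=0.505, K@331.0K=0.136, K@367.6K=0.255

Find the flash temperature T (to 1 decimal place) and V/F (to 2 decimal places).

T = 345.2 K, V/F = 0.15

Adiabatic flash: solve Rachford–Rice at each trial T, then check hF = ψ·hV(T) + (1−ψ)·hL(T).
  T = 331.0 K: K = (2.866, 0.370, 0.136), RR gives ψ = 0.040, H_out = 1.307 kJ/mol
  T = 367.6 K: K = (4.185, 0.734, 0.255), RR gives ψ = 0.295, H_out = 16.314 kJ/mol
  T = 349.3 K: K = (3.498, 0.531, 0.189), RR gives ψ = 0.174, H_out = 9.192 kJ/mol
  T = 340.1 K: K = (3.173, 0.445, 0.161), RR gives ψ = 0.110, H_out = 5.389 kJ/mol
  T = 344.7 K: K = (3.334, 0.486, 0.175), RR gives ψ = 0.143, H_out = 7.321 kJ/mol
  T = 347.0 K: K = (3.415, 0.508, 0.182), RR gives ψ = 0.159, H_out = 8.263 kJ/mol
Linear interpolation between T = 344.7 (H_out = 7.321) and T = 347.0 (H_out = 8.263) on hF = 7.54 gives T ≈ 345.2 K, at which ψ = 0.15.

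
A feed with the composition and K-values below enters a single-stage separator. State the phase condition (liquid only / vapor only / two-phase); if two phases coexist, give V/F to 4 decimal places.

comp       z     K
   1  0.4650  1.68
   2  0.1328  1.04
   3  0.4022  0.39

ΣzᵢKᵢ = 1.0762; Σzᵢ/Kᵢ = 1.4358.
Both exceed 1, so a two-phase solution exists.
Material balance + equilibrium reduce to Σ zᵢ(Kᵢ−1)/(1+ψ(Kᵢ−1)) = 0.
Iterate (Newton) starting at ψ = 0.5:
  ψ = 0.5000: g = -0.11183, g' = -0.4298 → ψ = 0.2398
  ψ = 0.2398: g = -0.01025, g' = -0.3645 → ψ = 0.2117
  ψ = 0.2117: g = -0.00004, g' = -0.3618 → ψ = 0.2116
Converged at ψ = 0.2116.

two-phase, V/F = 0.2116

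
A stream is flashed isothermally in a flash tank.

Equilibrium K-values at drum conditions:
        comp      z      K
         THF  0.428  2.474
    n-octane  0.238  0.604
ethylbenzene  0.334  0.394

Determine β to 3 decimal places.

Let β = V/F and solve Σ zᵢ(Kᵢ−1)/(1+β(Kᵢ−1)) = 0.
Check two-phase: ΣzᵢKᵢ = 1.334 > 1 and Σzᵢ/Kᵢ = 1.415 > 1, so g(0) = 0.334 > 0 and g(1) = -0.415 < 0.
Newton iteration, β⁰ = 0.52:
  β = 0.520: g = -0.0571, g' = -0.619 → β = 0.428
Converged at β = 0.428.

β = 0.428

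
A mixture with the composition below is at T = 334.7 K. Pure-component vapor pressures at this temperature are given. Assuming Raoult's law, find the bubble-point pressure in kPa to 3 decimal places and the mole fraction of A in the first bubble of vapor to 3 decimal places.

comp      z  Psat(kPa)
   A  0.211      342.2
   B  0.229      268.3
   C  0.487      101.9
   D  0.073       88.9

Pbub = 189.760 kPa, y_A = 0.381

At the bubble point ψ → 0, so ΣzᵢKᵢ = 1 with Kᵢ = Pᵢˢᵃᵗ/P ⇒ P = ΣzᵢPᵢˢᵃᵗ.
P = 0.211·342.2 + 0.229·268.3 + 0.487·101.9 + 0.073·88.9 = 189.760 kPa
yᵢ = zᵢPᵢˢᵃᵗ/P ⇒ y_A = 0.211·342.2/189.760 = 0.381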